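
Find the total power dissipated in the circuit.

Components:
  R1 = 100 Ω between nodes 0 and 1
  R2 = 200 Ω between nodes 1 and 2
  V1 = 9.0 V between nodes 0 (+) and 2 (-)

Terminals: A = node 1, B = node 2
Nodal analysis, taking node 2 as the 0 V reference.
Source V1 fixes V_0 = 9 V.
KCL at each unknown node (sum of currents leaving = 0; resistances in Ω):
  Node 1: (V_1 - 9)/100 + (V_1 - 0)/200 = 0
Collecting terms: 0.015 × V_1 = 0.09  =>  V_1 = 6 V
Power in each resistor, P = (ΔV)²/R:
  P_R1 = (9 - 6)²/100 = 0.09 W
  P_R2 = (6 - 0)²/200 = 0.18 W
P_total = P_R1 + P_R2 = 0.27 W

Final answer: 0.27 W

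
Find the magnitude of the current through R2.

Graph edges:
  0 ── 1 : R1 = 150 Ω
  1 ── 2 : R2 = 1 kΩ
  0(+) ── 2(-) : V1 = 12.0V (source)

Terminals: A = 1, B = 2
Nodal analysis, taking node 2 as the 0 V reference.
Source V1 fixes V_0 = 12 V.
KCL at each unknown node (sum of currents leaving = 0; resistances in Ω):
  Node 1: (V_1 - 12)/150 + (V_1 - 0)/1000 = 0
Collecting terms: 0.007667 × V_1 = 0.08  =>  V_1 = 10.43 V
I_R2 = (V_1 - V_2)/R2 = (10.43 - 0)/1000 = 0.01043 A
|I_R2| = 0.01043 A

Final answer: |I_R2| = 0.01043 A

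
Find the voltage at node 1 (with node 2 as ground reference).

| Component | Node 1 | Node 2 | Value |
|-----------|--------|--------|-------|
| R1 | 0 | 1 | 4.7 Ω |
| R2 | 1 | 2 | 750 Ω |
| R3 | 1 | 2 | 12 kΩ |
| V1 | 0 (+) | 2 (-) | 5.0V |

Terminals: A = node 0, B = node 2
Nodal analysis, taking node 2 as the 0 V reference.
Source V1 fixes V_0 = 5 V.
KCL at each unknown node (sum of currents leaving = 0; resistances in Ω):
  Node 1: (V_1 - 5)/4.7 + (V_1 - 0)/750 + (V_1 - 0)/12000 = 0
Collecting terms: 0.2142 × V_1 = 1.064  =>  V_1 = 4.967 V
The requested potential is V_1 = 4.967 V.

Final answer: V_1 = 4.967 V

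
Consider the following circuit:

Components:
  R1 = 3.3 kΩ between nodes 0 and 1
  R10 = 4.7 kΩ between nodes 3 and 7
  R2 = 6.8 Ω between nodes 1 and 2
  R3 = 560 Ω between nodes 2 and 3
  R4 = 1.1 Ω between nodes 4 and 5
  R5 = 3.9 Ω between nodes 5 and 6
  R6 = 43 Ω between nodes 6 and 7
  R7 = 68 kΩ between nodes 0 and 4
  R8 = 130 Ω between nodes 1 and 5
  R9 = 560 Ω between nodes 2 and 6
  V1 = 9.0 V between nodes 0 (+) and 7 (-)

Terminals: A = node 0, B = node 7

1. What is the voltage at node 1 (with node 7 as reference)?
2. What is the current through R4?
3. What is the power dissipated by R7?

Nodal analysis, taking node 7 as the 0 V reference.
Source V1 fixes V_0 = 9 V.
KCL at each unknown node (sum of currents leaving = 0; resistances in Ω):
  Node 1: (V_1 - 9)/3300 + (V_1 - V_2)/6.8 + (V_1 - V_5)/130 = 0
  Node 2: (V_2 - V_1)/6.8 + (V_2 - V_3)/560 + (V_2 - V_6)/560 = 0
  Node 3: (V_3 - V_2)/560 + (V_3 - 0)/4700 = 0
  Node 4: (V_4 - V_5)/1.1 + (V_4 - 9)/68000 = 0
  Node 5: (V_5 - V_4)/1.1 + (V_5 - V_6)/3.9 + (V_5 - V_1)/130 = 0
  Node 6: (V_6 - V_5)/3.9 + (V_6 - 0)/43 + (V_6 - V_2)/560 = 0
Collecting terms (coefficients in siemens):
  0.1551·V_1 - 0.1471·V_2 - 0.007692·V_5 = 0.002727
  0.1506·V_2 - 0.1471·V_1 - 0.001786·V_3 - 0.001786·V_6 = 0
  0.001998·V_3 - 0.001786·V_2 = 0
  0.9091·V_4 - 0.9091·V_5 = 0.0001324
  1.173·V_5 - 0.007692·V_1 - 0.9091·V_4 - 0.2564·V_6 = 0
  0.2815·V_6 - 0.001786·V_2 - 0.2564·V_5 = 0
Solving these 6 simultaneous equations (Gaussian elimination) gives:
  V_1 = 0.3898 V, V_2 = 0.386 V, V_3 = 0.3449 V, V_4 = 0.1233 V
  V_5 = 0.1232 V, V_6 = 0.1147 V
Part 1:
  Read off the nodal solution: V_1 = 0.3898 V
Part 2:
  I_R4 = (V_4 - V_5)/R4 = (0.1233 - 0.1232)/1.1 = 0.0001305 A
  Magnitude: I_R4 = 0.0001305 A
Part 3:
  I_R7 = (V_0 - V_4)/R7 = (9 - 0.1233)/68000 = 0.0001305 A
  P_R7 = I_R7² × R7 = (0.0001305)² × 68000 = 0.001159 W

Final answers:
1. V_1 = 0.3898 V
2. I_R4 = 0.0001305 A
3. P_R7 = 0.001159 W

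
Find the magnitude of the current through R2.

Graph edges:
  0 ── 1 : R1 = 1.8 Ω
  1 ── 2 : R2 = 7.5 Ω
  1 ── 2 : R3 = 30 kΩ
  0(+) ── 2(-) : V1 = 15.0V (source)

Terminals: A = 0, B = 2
Nodal analysis, taking node 2 as the 0 V reference.
Source V1 fixes V_0 = 15 V.
KCL at each unknown node (sum of currents leaving = 0; resistances in Ω):
  Node 1: (V_1 - 15)/1.8 + (V_1 - 0)/7.5 + (V_1 - 0)/30000 = 0
Collecting terms: 0.6889 × V_1 = 8.333  =>  V_1 = 12.1 V
I_R2 = (V_1 - V_2)/R2 = (12.1 - 0)/7.5 = 1.613 A
|I_R2| = 1.613 A

Final answer: |I_R2| = 1.613 A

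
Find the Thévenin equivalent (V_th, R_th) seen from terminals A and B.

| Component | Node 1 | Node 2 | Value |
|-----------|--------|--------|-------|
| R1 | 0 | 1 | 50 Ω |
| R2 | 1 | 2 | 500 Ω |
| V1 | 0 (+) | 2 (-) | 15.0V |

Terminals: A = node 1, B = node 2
Step 1 — V_th is the open-circuit voltage V_A - V_B (nothing connected across the terminals).
Nodal analysis, taking node 2 as the 0 V reference.
Source V1 fixes V_0 = 15 V.
KCL at each unknown node (sum of currents leaving = 0; resistances in Ω):
  Node 1: (V_1 - 15)/50 + (V_1 - 0)/500 = 0
Collecting terms: 0.022 × V_1 = 0.3  =>  V_1 = 13.64 V
V_th = V_1 - V_2 = 13.64 - 0 = 13.64 V
Step 2 — R_th: zero the source — replace V1 by a short circuit (node 2 merges into node 0) — and find the resistance seen between A (node 1) and B (node 0).
Reduce the network between node 1 (A) and node 0 (B) by series/parallel combination:
  Rp1 = R1 ‖ R2 (parallel, both between nodes 0 and 1) = 1/(1/50 + 1/500) = 45.45 Ω
R_th = 45.45 Ω

Final answer: V_th = 13.64 V, R_th = 45.45 Ω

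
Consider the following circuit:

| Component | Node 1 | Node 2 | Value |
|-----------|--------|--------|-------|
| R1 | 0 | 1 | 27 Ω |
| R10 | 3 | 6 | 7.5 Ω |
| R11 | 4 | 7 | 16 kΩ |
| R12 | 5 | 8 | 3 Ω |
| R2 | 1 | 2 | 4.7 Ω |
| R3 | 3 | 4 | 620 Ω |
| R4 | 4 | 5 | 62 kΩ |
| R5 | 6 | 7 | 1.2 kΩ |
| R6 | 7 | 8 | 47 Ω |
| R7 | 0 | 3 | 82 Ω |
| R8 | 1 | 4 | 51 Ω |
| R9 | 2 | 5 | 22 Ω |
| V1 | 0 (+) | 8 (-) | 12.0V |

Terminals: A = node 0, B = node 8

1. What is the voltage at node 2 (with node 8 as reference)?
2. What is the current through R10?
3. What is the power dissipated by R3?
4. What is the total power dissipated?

Nodal analysis, taking node 8 as the 0 V reference.
Source V1 fixes V_0 = 12 V.
KCL at each unknown node (sum of currents leaving = 0; resistances in Ω):
  Node 1: (V_1 - 12)/27 + (V_1 - V_2)/4.7 + (V_1 - V_4)/51 = 0
  Node 2: (V_2 - V_1)/4.7 + (V_2 - V_5)/22 = 0
  Node 3: (V_3 - V_4)/620 + (V_3 - 12)/82 + (V_3 - V_6)/7.5 = 0
  Node 4: (V_4 - V_3)/620 + (V_4 - V_5)/62000 + (V_4 - V_1)/51 + (V_4 - V_7)/16000 = 0
  Node 5: (V_5 - V_4)/62000 + (V_5 - V_2)/22 + (V_5 - 0)/3 = 0
  Node 6: (V_6 - V_7)/1200 + (V_6 - V_3)/7.5 = 0
  Node 7: (V_7 - V_6)/1200 + (V_7 - 0)/47 + (V_7 - V_4)/16000 = 0
Collecting terms (coefficients in siemens):
  0.2694·V_1 - 0.2128·V_2 - 0.01961·V_4 = 0.4444
  0.2582·V_2 - 0.2128·V_1 - 0.04545·V_5 = 0
  0.1471·V_3 - 0.001613·V_4 - 0.1333·V_6 = 0.1463
  0.0213·V_4 - 0.01961·V_1 - 0.001613·V_3 - 0.00001613·V_5 - 0.0000625·V_7 = 0
  0.3788·V_5 - 0.04545·V_2 - 0.00001613·V_4 = 0
  0.1342·V_6 - 0.1333·V_3 - 0.0008333·V_7 = 0
  0.02217·V_7 - 0.0000625·V_4 - 0.0008333·V_6 = 0
Solving these 7 simultaneous equations (Gaussian elimination) gives:
  V_1 = 6.372 V, V_2 = 5.364 V, V_3 = 10.76 V, V_4 = 6.682 V
  V_5 = 0.6439 V, V_6 = 10.69 V, V_7 = 0.4208 V
Part 1:
  Read off the nodal solution: V_2 = 5.364 V
Part 2:
  I_R10 = (V_3 - V_6)/R10 = (10.76 - 10.69)/7.5 = 0.008562 A
  Magnitude: I_R10 = 0.008562 A
Part 3:
  I_R3 = (V_3 - V_4)/R3 = (10.76 - 6.682)/620 = 0.006575 A
  P_R3 = I_R3² × R3 = (0.006575)² × 620 = 0.0268 W
Part 4:
  Power in each resistor, P = (ΔV)²/R:
    P_R1 = (12 - 6.372)²/27 = 1.173 W
    P_R2 = (6.372 - 5.364)²/4.7 = 0.2163 W
    P_R3 = (10.76 - 6.682)²/620 = 0.0268 W
    P_R4 = (6.682 - 0.6439)²/62000 = 0.0005881 W
    P_R5 = (10.69 - 0.4208)²/1200 = 0.08796 W
    P_R6 = (0.4208 - 0)²/47 = 0.003767 W
    P_R7 = (12 - 10.76)²/82 = 0.01879 W
    P_R8 = (6.372 - 6.682)²/51 = 0.001889 W
    P_R9 = (5.364 - 0.6439)²/22 = 1.013 W
    P_R10 = (10.76 - 10.69)²/7.5 = 0.0005497 W
    P_R11 = (6.682 - 0.4208)²/16000 = 0.00245 W
    P_R12 = (0.6439 - 0)²/3 = 0.1382 W
  P_total = P_R1 + P_R2 + P_R3 + P_R4 + P_R5 + P_R6 + P_R7 + P_R8 + P_R9 + P_R10 + P_R11 + P_R12 = 2.683 W

Final answers:
1. V_2 = 5.364 V
2. I_R10 = 0.008562 A
3. P_R3 = 0.0268 W
4. P_total = 2.683 W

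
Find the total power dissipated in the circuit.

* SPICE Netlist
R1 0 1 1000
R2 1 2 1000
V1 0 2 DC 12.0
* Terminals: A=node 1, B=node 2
Nodal analysis, taking node 2 as the 0 V reference.
Source V1 fixes V_0 = 12 V.
KCL at each unknown node (sum of currents leaving = 0; resistances in Ω):
  Node 1: (V_1 - 12)/1000 + (V_1 - 0)/1000 = 0
Collecting terms: 0.002 × V_1 = 0.012  =>  V_1 = 6 V
Power in each resistor, P = (ΔV)²/R:
  P_R1 = (12 - 6)²/1000 = 0.036 W
  P_R2 = (6 - 0)²/1000 = 0.036 W
P_total = P_R1 + P_R2 = 0.072 W

Final answer: 0.072 W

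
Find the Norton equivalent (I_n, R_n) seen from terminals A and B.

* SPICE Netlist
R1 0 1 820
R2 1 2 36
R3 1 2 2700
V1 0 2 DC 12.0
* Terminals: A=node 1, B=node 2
Find the Thévenin equivalent first; then I_n = V_th/R_th and R_n = R_th.
Step 1 — V_th is the open-circuit voltage V_A - V_B (nothing connected across the terminals).
Nodal analysis, taking node 2 as the 0 V reference.
Source V1 fixes V_0 = 12 V.
KCL at each unknown node (sum of currents leaving = 0; resistances in Ω):
  Node 1: (V_1 - 12)/820 + (V_1 - 0)/36 + (V_1 - 0)/2700 = 0
Collecting terms: 0.02937 × V_1 = 0.01463  =>  V_1 = 0.4983 V
V_th = V_1 - V_2 = 0.4983 - 0 = 0.4983 V
Step 2 — R_th: zero the source — replace V1 by a short circuit (node 2 merges into node 0) — and find the resistance seen between A (node 1) and B (node 0).
Reduce the network between node 1 (A) and node 0 (B) by series/parallel combination:
  Rp1 = R1 ‖ R2 ‖ R3 (parallel, all between nodes 0 and 1) = 1/(1/820 + 1/36 + 1/2700) = 34.05 Ω
R_th = 34.05 Ω
I_n = V_th/R_th = 0.4983/34.05 = 0.01463 A, and R_n = R_th = 34.05 Ω

Final answer: I_n = 0.01463 A, R_n = 34.05 Ω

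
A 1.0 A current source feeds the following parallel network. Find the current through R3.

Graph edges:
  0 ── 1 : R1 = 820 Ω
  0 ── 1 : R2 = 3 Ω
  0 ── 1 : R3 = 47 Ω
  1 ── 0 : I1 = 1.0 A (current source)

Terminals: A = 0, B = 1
All resistors sit directly between nodes 0 and 1, so they are in parallel and share one voltage V; the full source current 1 A splits among them.
1/R_par = 1/820 + 1/3 + 1/47 = 0.3558 S  =>  R_par = 2.81 Ω
V = I × R_par = 1 × 2.81 = 2.81 V
I_R3 = V/R3 = 2.81/47 = 0.05979 A

Final answer: 0.05979 A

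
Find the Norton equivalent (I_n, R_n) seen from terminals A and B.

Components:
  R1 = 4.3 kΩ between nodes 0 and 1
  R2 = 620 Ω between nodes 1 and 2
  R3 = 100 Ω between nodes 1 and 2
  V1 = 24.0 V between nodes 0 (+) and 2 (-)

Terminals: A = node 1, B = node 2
Find the Thévenin equivalent first; then I_n = V_th/R_th and R_n = R_th.
Step 1 — V_th is the open-circuit voltage V_A - V_B (nothing connected across the terminals).
Nodal analysis, taking node 2 as the 0 V reference.
Source V1 fixes V_0 = 24 V.
KCL at each unknown node (sum of currents leaving = 0; resistances in Ω):
  Node 1: (V_1 - 24)/4300 + (V_1 - 0)/620 + (V_1 - 0)/100 = 0
Collecting terms: 0.01185 × V_1 = 0.005581  =>  V_1 = 0.4712 V
V_th = V_1 - V_2 = 0.4712 - 0 = 0.4712 V
Step 2 — R_th: zero the source — replace V1 by a short circuit (node 2 merges into node 0) — and find the resistance seen between A (node 1) and B (node 0).
Reduce the network between node 1 (A) and node 0 (B) by series/parallel combination:
  Rp1 = R1 ‖ R2 ‖ R3 (parallel, all between nodes 0 and 1) = 1/(1/4300 + 1/620 + 1/100) = 84.42 Ω
R_th = 84.42 Ω
I_n = V_th/R_th = 0.4712/84.42 = 0.005581 A, and R_n = R_th = 84.42 Ω

Final answer: I_n = 0.005581 A, R_n = 84.42 Ω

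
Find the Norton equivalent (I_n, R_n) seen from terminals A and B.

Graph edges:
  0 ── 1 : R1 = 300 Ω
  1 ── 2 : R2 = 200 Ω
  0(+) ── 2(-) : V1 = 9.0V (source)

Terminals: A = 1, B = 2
Find the Thévenin equivalent first; then I_n = V_th/R_th and R_n = R_th.
Step 1 — V_th is the open-circuit voltage V_A - V_B (nothing connected across the terminals).
Nodal analysis, taking node 2 as the 0 V reference.
Source V1 fixes V_0 = 9 V.
KCL at each unknown node (sum of currents leaving = 0; resistances in Ω):
  Node 1: (V_1 - 9)/300 + (V_1 - 0)/200 = 0
Collecting terms: 0.008333 × V_1 = 0.03  =>  V_1 = 3.6 V
V_th = V_1 - V_2 = 3.6 - 0 = 3.6 V
Step 2 — R_th: zero the source — replace V1 by a short circuit (node 2 merges into node 0) — and find the resistance seen between A (node 1) and B (node 0).
Reduce the network between node 1 (A) and node 0 (B) by series/parallel combination:
  Rp1 = R1 ‖ R2 (parallel, both between nodes 0 and 1) = 1/(1/300 + 1/200) = 120 Ω
R_th = 120 Ω
I_n = V_th/R_th = 3.6/120 = 0.03 A, and R_n = R_th = 120 Ω

Final answer: I_n = 0.03 A, R_n = 120 Ω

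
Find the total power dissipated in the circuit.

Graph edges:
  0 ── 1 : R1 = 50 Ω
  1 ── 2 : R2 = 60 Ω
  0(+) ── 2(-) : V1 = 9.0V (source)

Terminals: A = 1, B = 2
Nodal analysis, taking node 2 as the 0 V reference.
Source V1 fixes V_0 = 9 V.
KCL at each unknown node (sum of currents leaving = 0; resistances in Ω):
  Node 1: (V_1 - 9)/50 + (V_1 - 0)/60 = 0
Collecting terms: 0.03667 × V_1 = 0.18  =>  V_1 = 4.909 V
Power in each resistor, P = (ΔV)²/R:
  P_R1 = (9 - 4.909)²/50 = 0.3347 W
  P_R2 = (4.909 - 0)²/60 = 0.4017 W
P_total = P_R1 + P_R2 = 0.7364 W

Final answer: 0.7364 W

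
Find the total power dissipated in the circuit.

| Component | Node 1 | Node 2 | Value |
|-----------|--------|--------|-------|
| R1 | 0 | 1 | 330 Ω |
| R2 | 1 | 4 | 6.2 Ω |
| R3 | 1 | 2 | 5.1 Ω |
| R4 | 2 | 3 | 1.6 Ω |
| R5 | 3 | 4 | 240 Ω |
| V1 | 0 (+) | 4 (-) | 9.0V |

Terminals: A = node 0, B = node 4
Nodal analysis, taking node 4 as the 0 V reference.
Source V1 fixes V_0 = 9 V.
KCL at each unknown node (sum of currents leaving = 0; resistances in Ω):
  Node 1: (V_1 - 9)/330 + (V_1 - 0)/6.2 + (V_1 - V_2)/5.1 = 0
  Node 2: (V_2 - V_1)/5.1 + (V_2 - V_3)/1.6 = 0
  Node 3: (V_3 - V_2)/1.6 + (V_3 - 0)/240 = 0
Collecting terms (coefficients in siemens):
  0.3604·V_1 - 0.1961·V_2 = 0.02727
  0.8211·V_2 - 0.1961·V_1 - 0.625·V_3 = 0
  0.6292·V_3 - 0.625·V_2 = 0
Solving these 3 simultaneous equations (Gaussian elimination) gives:
  V_1 = 0.162 V, V_2 = 0.1586 V, V_3 = 0.1576 V
Power in each resistor, P = (ΔV)²/R:
  P_R1 = (9 - 0.162)²/330 = 0.2367 W
  P_R2 = (0.162 - 0)²/6.2 = 0.004232 W
  P_R3 = (0.162 - 0.1586)²/5.1 = 0.000002199 W
  P_R4 = (0.1586 - 0.1576)²/1.6 = 0.0000006897 W
  P_R5 = (0.1576 - 0)²/240 = 0.0001035 W
P_total = P_R1 + P_R2 + P_R3 + P_R4 + P_R5 = 0.241 W

Final answer: 0.241 W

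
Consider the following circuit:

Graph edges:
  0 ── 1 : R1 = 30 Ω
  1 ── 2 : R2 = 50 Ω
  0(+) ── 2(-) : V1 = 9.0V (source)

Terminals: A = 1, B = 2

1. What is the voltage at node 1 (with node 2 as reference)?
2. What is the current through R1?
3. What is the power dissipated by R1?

Nodal analysis, taking node 2 as the 0 V reference.
Source V1 fixes V_0 = 9 V.
KCL at each unknown node (sum of currents leaving = 0; resistances in Ω):
  Node 1: (V_1 - 9)/30 + (V_1 - 0)/50 = 0
Collecting terms: 0.05333 × V_1 = 0.3  =>  V_1 = 5.625 V
Part 1:
  Read off the nodal solution: V_1 = 5.625 V
Part 2:
  I_R1 = (V_0 - V_1)/R1 = (9 - 5.625)/30 = 0.1125 A
  Magnitude: I_R1 = 0.1125 A
Part 3:
  I_R1 = (V_0 - V_1)/R1 = (9 - 5.625)/30 = 0.1125 A
  P_R1 = I_R1² × R1 = (0.1125)² × 30 = 0.3797 W

Final answers:
1. V_1 = 5.625 V
2. I_R1 = 0.1125 A
3. P_R1 = 0.3797 W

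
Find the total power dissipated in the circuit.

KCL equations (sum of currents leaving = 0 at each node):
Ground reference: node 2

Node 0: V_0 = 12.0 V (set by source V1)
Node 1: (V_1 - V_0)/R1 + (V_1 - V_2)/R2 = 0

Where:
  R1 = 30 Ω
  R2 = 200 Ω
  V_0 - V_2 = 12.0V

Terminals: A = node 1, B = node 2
Nodal analysis, taking node 2 as the 0 V reference.
Source V1 fixes V_0 = 12 V.
KCL at each unknown node (sum of currents leaving = 0; resistances in Ω):
  Node 1: (V_1 - 12)/30 + (V_1 - 0)/200 = 0
Collecting terms: 0.03833 × V_1 = 0.4  =>  V_1 = 10.43 V
Power in each resistor, P = (ΔV)²/R:
  P_R1 = (12 - 10.43)²/30 = 0.08166 W
  P_R2 = (10.43 - 0)²/200 = 0.5444 W
P_total = P_R1 + P_R2 = 0.6261 W

Final answer: 0.6261 W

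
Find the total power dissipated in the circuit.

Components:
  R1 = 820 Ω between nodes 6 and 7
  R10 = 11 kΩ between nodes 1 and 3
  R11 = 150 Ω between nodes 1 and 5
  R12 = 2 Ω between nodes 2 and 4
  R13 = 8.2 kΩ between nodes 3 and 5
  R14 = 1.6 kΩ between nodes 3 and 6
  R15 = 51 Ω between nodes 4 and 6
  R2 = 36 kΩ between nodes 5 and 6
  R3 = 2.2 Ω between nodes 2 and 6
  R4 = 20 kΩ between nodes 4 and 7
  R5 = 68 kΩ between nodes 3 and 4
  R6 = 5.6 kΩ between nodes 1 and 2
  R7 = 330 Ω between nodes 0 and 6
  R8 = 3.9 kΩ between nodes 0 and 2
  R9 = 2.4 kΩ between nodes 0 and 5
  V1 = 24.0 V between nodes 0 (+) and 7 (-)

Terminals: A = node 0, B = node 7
Nodal analysis, taking node 7 as the 0 V reference.
Source V1 fixes V_0 = 24 V.
KCL at each unknown node (sum of currents leaving = 0; resistances in Ω):
  Node 1: (V_1 - V_2)/5600 + (V_1 - V_3)/11000 + (V_1 - V_5)/150 = 0
  Node 2: (V_2 - V_6)/2.2 + (V_2 - V_1)/5600 + (V_2 - 24)/3900 + (V_2 - V_4)/2 = 0
  Node 3: (V_3 - V_4)/68000 + (V_3 - V_1)/11000 + (V_3 - V_5)/8200 + (V_3 - V_6)/1600 = 0
  Node 4: (V_4 - 0)/20000 + (V_4 - V_3)/68000 + (V_4 - V_2)/2 + (V_4 - V_6)/51 = 0
  Node 5: (V_5 - V_6)/36000 + (V_5 - 24)/2400 + (V_5 - V_1)/150 + (V_5 - V_3)/8200 = 0
  Node 6: (V_6 - 0)/820 + (V_6 - V_5)/36000 + (V_6 - V_2)/2.2 + (V_6 - 24)/330 + (V_6 - V_3)/1600 + (V_6 - V_4)/51 = 0
Collecting terms (coefficients in siemens):
  0.006936·V_1 - 0.0001786·V_2 - 0.00009091·V_3 - 0.006667·V_5 = 0
  0.955·V_2 - 0.0001786·V_1 - 0.5·V_4 - 0.4545·V_6 = 0.006154
  0.0008526·V_3 - 0.00009091·V_1 - 0.00001471·V_4 - 0.000122·V_5 - 0.000625·V_6 = 0
  0.5197·V_4 - 0.5·V_2 - 0.00001471·V_3 - 0.01961·V_6 = 0
  0.007233·V_5 - 0.006667·V_1 - 0.000122·V_3 - 0.00002778·V_6 = 0.01
  0.4791·V_6 - 0.4545·V_2 - 0.000625·V_3 - 0.01961·V_4 - 0.00002778·V_5 = 0.07273
Solving these 6 simultaneous equations (Gaussian elimination) gives:
  V_1 = 20.92 V, V_2 = 17.59 V, V_3 = 18.43 V, V_4 = 17.58 V
  V_5 = 21.04 V, V_6 = 17.58 V
Power in each resistor, P = (ΔV)²/R:
  P_R1 = (17.58 - 0)²/820 = 0.377 W
  P_R2 = (21.04 - 17.58)²/36000 = 0.0003316 W
  P_R3 = (17.59 - 17.58)²/2.2 = 0.000004003 W
  P_R4 = (17.58 - 0)²/20000 = 0.01546 W
  P_R5 = (18.43 - 17.58)²/68000 = 0.00001058 W
  P_R6 = (20.92 - 17.59)²/5600 = 0.001979 W
  P_R7 = (24 - 17.58)²/330 = 0.1248 W
  P_R8 = (24 - 17.59)²/3900 = 0.01055 W
  P_R9 = (24 - 21.04)²/2400 = 0.003654 W
  P_R10 = (20.92 - 18.43)²/11000 = 0.0005603 W
  P_R11 = (20.92 - 21.04)²/150 = 0.0001009 W
  P_R12 = (17.59 - 17.58)²/2 = 0.000001584 W
  P_R13 = (18.43 - 21.04)²/8200 = 0.0008279 W
  P_R14 = (18.43 - 17.58)²/1600 = 0.0004511 W
  P_R15 = (17.58 - 17.58)²/51 = 0.00000002766 W
P_total = P_R1 + P_R2 + P_R3 + P_R4 + P_R5 + P_R6 + P_R7 + P_R8 + P_R9 + P_R10 + P_R11 + P_R12 + P_R13 + P_R14 + P_R15 = 0.5357 W

Final answer: 0.5357 W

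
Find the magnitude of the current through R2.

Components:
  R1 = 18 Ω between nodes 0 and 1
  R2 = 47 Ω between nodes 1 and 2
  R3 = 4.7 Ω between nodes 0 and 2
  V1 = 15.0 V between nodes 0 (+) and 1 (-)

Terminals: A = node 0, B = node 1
Nodal analysis, taking node 1 as the 0 V reference.
Source V1 fixes V_0 = 15 V.
KCL at each unknown node (sum of currents leaving = 0; resistances in Ω):
  Node 2: (V_2 - 0)/47 + (V_2 - 15)/4.7 = 0
Collecting terms: 0.234 × V_2 = 3.191  =>  V_2 = 13.64 V
I_R2 = (V_1 - V_2)/R2 = (0 - 13.64)/47 = -0.2901 A
|I_R2| = 0.2901 A

Final answer: |I_R2| = 0.2901 A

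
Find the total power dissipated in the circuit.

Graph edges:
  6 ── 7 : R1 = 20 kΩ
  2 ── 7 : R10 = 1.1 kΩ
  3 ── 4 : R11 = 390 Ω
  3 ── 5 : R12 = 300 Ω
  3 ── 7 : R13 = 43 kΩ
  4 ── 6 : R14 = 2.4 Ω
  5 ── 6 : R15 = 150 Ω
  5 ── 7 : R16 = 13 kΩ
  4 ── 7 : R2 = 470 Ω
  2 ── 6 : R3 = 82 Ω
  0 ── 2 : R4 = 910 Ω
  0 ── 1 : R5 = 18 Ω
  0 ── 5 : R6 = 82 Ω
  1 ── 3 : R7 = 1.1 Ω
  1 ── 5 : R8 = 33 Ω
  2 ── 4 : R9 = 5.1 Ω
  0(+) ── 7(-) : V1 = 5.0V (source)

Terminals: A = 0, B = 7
Nodal analysis, taking node 7 as the 0 V reference.
Source V1 fixes V_0 = 5 V.
KCL at each unknown node (sum of currents leaving = 0; resistances in Ω):
  Node 1: (V_1 - 5)/18 + (V_1 - V_3)/1.1 + (V_1 - V_5)/33 = 0
  Node 2: (V_2 - V_6)/82 + (V_2 - 5)/910 + (V_2 - V_4)/5.1 + (V_2 - 0)/1100 = 0
  Node 3: (V_3 - V_1)/1.1 + (V_3 - V_4)/390 + (V_3 - V_5)/300 + (V_3 - 0)/43000 = 0
  Node 4: (V_4 - 0)/470 + (V_4 - V_2)/5.1 + (V_4 - V_3)/390 + (V_4 - V_6)/2.4 = 0
  Node 5: (V_5 - 5)/82 + (V_5 - V_1)/33 + (V_5 - V_3)/300 + (V_5 - V_6)/150 + (V_5 - 0)/13000 = 0
  Node 6: (V_6 - 0)/20000 + (V_6 - V_2)/82 + (V_6 - V_4)/2.4 + (V_6 - V_5)/150 = 0
Collecting terms (coefficients in siemens):
  0.9949·V_1 - 0.9091·V_3 - 0.0303·V_5 = 0.2778
  0.2103·V_2 - 0.1961·V_4 - 0.0122·V_6 = 0.005495
  0.915·V_3 - 0.9091·V_1 - 0.002564·V_4 - 0.003333·V_5 = 0
  0.6174·V_4 - 0.1961·V_2 - 0.002564·V_3 - 0.4167·V_6 = 0
  0.05258·V_5 - 0.0303·V_1 - 0.003333·V_3 - 0.006667·V_6 = 0.06098
  0.4356·V_6 - 0.0122·V_2 - 0.4167·V_4 - 0.006667·V_5 = 0
Solving these 6 simultaneous equations (Gaussian elimination) gives:
  V_1 = 4.869 V, V_2 = 3.682 V, V_3 = 4.865 V, V_4 = 3.69 V
  V_5 = 4.744 V, V_6 = 3.706 V
Power in each resistor, P = (ΔV)²/R:
  P_R1 = (3.706 - 0)²/20000 = 0.0006866 W
  P_R2 = (3.69 - 0)²/470 = 0.02897 W
  P_R3 = (3.682 - 3.706)²/82 = 0.000006845 W
  P_R4 = (5 - 3.682)²/910 = 0.001909 W
  P_R5 = (5 - 4.869)²/18 = 0.0009581 W
  P_R6 = (5 - 4.744)²/82 = 0.0007973 W
  P_R7 = (4.869 - 4.865)²/1.1 = 0.00001368 W
  P_R8 = (4.869 - 4.744)²/33 = 0.0004688 W
  P_R9 = (3.682 - 3.69)²/5.1 = 0.00001322 W
  P_R10 = (3.682 - 0)²/1100 = 0.01232 W
  P_R11 = (4.865 - 3.69)²/390 = 0.003538 W
  P_R12 = (4.865 - 4.744)²/300 = 0.0000484 W
  P_R13 = (4.865 - 0)²/43000 = 0.0005504 W
  P_R14 = (3.69 - 3.706)²/2.4 = 0.00009984 W
  P_R15 = (4.744 - 3.706)²/150 = 0.007191 W
  P_R16 = (4.744 - 0)²/13000 = 0.001731 W
P_total = P_R1 + P_R2 + P_R3 + P_R4 + P_R5 + P_R6 + P_R7 + P_R8 + P_R9 + P_R10 + P_R11 + P_R12 + P_R13 + P_R14 + P_R15 + P_R16 = 0.05931 W

Final answer: 0.05931 W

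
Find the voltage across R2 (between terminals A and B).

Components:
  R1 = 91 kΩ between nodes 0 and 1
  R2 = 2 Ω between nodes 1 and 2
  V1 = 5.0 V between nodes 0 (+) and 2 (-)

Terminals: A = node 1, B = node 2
R1 and R2 are in series across V1 (node 0 → node 1 → node 2), and the output A–B is taken across R2, so this is a voltage divider.
Series current: I = V1/(R1 + R2) = 5/(91000 + 2) = 5/91000 = 0.00005494 A
V_R2 = I × R2 = V1 × R2/(R1 + R2) = 5 × 2/91000 = 0.0001099 V

Final answer: 0.0001099 V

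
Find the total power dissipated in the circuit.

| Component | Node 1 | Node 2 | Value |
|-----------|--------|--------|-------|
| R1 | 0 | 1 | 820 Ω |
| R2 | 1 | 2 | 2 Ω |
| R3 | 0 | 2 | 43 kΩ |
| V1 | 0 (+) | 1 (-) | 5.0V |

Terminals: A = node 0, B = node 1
Nodal analysis, taking node 1 as the 0 V reference.
Source V1 fixes V_0 = 5 V.
KCL at each unknown node (sum of currents leaving = 0; resistances in Ω):
  Node 2: (V_2 - 0)/2 + (V_2 - 5)/43000 = 0
Collecting terms: 0.5 × V_2 = 0.0001163  =>  V_2 = 0.0002325 V
Power in each resistor, P = (ΔV)²/R:
  P_R1 = (5 - 0)²/820 = 0.03049 W
  P_R2 = (0 - 0.0002325)²/2 = 0.00000002704 W
  P_R3 = (5 - 0.0002325)²/43000 = 0.0005813 W
P_total = P_R1 + P_R2 + P_R3 = 0.03107 W

Final answer: 0.03107 W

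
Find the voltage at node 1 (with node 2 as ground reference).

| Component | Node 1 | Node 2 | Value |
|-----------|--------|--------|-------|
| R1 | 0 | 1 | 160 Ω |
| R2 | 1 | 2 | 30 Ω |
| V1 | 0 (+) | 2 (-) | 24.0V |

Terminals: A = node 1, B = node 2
Nodal analysis, taking node 2 as the 0 V reference.
Source V1 fixes V_0 = 24 V.
KCL at each unknown node (sum of currents leaving = 0; resistances in Ω):
  Node 1: (V_1 - 24)/160 + (V_1 - 0)/30 = 0
Collecting terms: 0.03958 × V_1 = 0.15  =>  V_1 = 3.789 V
The requested potential is V_1 = 3.789 V.

Final answer: V_1 = 3.789 V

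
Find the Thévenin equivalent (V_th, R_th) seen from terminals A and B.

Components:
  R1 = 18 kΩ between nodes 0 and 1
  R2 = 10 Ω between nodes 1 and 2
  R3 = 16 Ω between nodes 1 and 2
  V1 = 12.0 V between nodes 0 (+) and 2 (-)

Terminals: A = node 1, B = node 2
Step 1 — V_th is the open-circuit voltage V_A - V_B (nothing connected across the terminals).
Nodal analysis, taking node 2 as the 0 V reference.
Source V1 fixes V_0 = 12 V.
KCL at each unknown node (sum of currents leaving = 0; resistances in Ω):
  Node 1: (V_1 - 12)/18000 + (V_1 - 0)/10 + (V_1 - 0)/16 = 0
Collecting terms: 0.1626 × V_1 = 0.0006667  =>  V_1 = 0.004101 V
V_th = V_1 - V_2 = 0.004101 - 0 = 0.004101 V
Step 2 — R_th: zero the source — replace V1 by a short circuit (node 2 merges into node 0) — and find the resistance seen between A (node 1) and B (node 0).
Reduce the network between node 1 (A) and node 0 (B) by series/parallel combination:
  Rp1 = R1 ‖ R2 ‖ R3 (parallel, all between nodes 0 and 1) = 1/(1/18000 + 1/10 + 1/16) = 6.152 Ω
R_th = 6.152 Ω

Final answer: V_th = 0.004101 V, R_th = 6.152 Ω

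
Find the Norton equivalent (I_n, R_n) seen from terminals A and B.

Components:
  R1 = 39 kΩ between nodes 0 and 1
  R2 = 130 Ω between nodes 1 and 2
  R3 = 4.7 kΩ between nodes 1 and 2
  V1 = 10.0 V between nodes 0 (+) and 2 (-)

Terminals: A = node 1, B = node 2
Find the Thévenin equivalent first; then I_n = V_th/R_th and R_n = R_th.
Step 1 — V_th is the open-circuit voltage V_A - V_B (nothing connected across the terminals).
Nodal analysis, taking node 2 as the 0 V reference.
Source V1 fixes V_0 = 10 V.
KCL at each unknown node (sum of currents leaving = 0; resistances in Ω):
  Node 1: (V_1 - 10)/39000 + (V_1 - 0)/130 + (V_1 - 0)/4700 = 0
Collecting terms: 0.007931 × V_1 = 0.0002564  =>  V_1 = 0.03233 V
V_th = V_1 - V_2 = 0.03233 - 0 = 0.03233 V
Step 2 — R_th: zero the source — replace V1 by a short circuit (node 2 merges into node 0) — and find the resistance seen between A (node 1) and B (node 0).
Reduce the network between node 1 (A) and node 0 (B) by series/parallel combination:
  Rp1 = R1 ‖ R2 ‖ R3 (parallel, all between nodes 0 and 1) = 1/(1/39000 + 1/130 + 1/4700) = 126.1 Ω
R_th = 126.1 Ω
I_n = V_th/R_th = 0.03233/126.1 = 0.0002564 A, and R_n = R_th = 126.1 Ω

Final answer: I_n = 0.0002564 A, R_n = 126.1 Ω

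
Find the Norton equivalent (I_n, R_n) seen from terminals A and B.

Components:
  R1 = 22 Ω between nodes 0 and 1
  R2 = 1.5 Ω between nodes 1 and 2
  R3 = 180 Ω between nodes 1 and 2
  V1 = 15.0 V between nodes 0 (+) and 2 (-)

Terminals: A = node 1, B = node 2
Find the Thévenin equivalent first; then I_n = V_th/R_th and R_n = R_th.
Step 1 — V_th is the open-circuit voltage V_A - V_B (nothing connected across the terminals).
Nodal analysis, taking node 2 as the 0 V reference.
Source V1 fixes V_0 = 15 V.
KCL at each unknown node (sum of currents leaving = 0; resistances in Ω):
  Node 1: (V_1 - 15)/22 + (V_1 - 0)/1.5 + (V_1 - 0)/180 = 0
Collecting terms: 0.7177 × V_1 = 0.6818  =>  V_1 = 0.95 V
V_th = V_1 - V_2 = 0.95 - 0 = 0.95 V
Step 2 — R_th: zero the source — replace V1 by a short circuit (node 2 merges into node 0) — and find the resistance seen between A (node 1) and B (node 0).
Reduce the network between node 1 (A) and node 0 (B) by series/parallel combination:
  Rp1 = R1 ‖ R2 ‖ R3 (parallel, all between nodes 0 and 1) = 1/(1/22 + 1/1.5 + 1/180) = 1.393 Ω
R_th = 1.393 Ω
I_n = V_th/R_th = 0.95/1.393 = 0.6818 A, and R_n = R_th = 1.393 Ω

Final answer: I_n = 0.6818 A, R_n = 1.393 Ω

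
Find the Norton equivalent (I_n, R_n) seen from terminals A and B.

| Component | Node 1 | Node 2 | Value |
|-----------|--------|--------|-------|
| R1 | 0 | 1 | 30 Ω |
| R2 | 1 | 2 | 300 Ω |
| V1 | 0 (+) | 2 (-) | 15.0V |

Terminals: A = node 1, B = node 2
Find the Thévenin equivalent first; then I_n = V_th/R_th and R_n = R_th.
Step 1 — V_th is the open-circuit voltage V_A - V_B (nothing connected across the terminals).
Nodal analysis, taking node 2 as the 0 V reference.
Source V1 fixes V_0 = 15 V.
KCL at each unknown node (sum of currents leaving = 0; resistances in Ω):
  Node 1: (V_1 - 15)/30 + (V_1 - 0)/300 = 0
Collecting terms: 0.03667 × V_1 = 0.5  =>  V_1 = 13.64 V
V_th = V_1 - V_2 = 13.64 - 0 = 13.64 V
Step 2 — R_th: zero the source — replace V1 by a short circuit (node 2 merges into node 0) — and find the resistance seen between A (node 1) and B (node 0).
Reduce the network between node 1 (A) and node 0 (B) by series/parallel combination:
  Rp1 = R1 ‖ R2 (parallel, both between nodes 0 and 1) = 1/(1/30 + 1/300) = 27.27 Ω
R_th = 27.27 Ω
I_n = V_th/R_th = 13.64/27.27 = 0.5 A, and R_n = R_th = 27.27 Ω

Final answer: I_n = 0.5 A, R_n = 27.27 Ω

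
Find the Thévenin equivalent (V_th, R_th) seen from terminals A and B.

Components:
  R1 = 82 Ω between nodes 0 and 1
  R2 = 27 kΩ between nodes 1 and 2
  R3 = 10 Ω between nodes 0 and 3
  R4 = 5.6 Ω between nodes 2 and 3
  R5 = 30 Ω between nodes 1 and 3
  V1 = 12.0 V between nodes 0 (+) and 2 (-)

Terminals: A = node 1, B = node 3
Step 1 — V_th is the open-circuit voltage V_A - V_B (nothing connected across the terminals).
Nodal analysis, taking node 2 as the 0 V reference.
Source V1 fixes V_0 = 12 V.
KCL at each unknown node (sum of currents leaving = 0; resistances in Ω):
  Node 1: (V_1 - 12)/82 + (V_1 - 0)/27000 + (V_1 - V_3)/30 = 0
  Node 3: (V_3 - 12)/10 + (V_3 - 0)/5.6 + (V_3 - V_1)/30 = 0
Collecting terms (coefficients in siemens):
  0.04557·V_1 - 0.03333·V_3 = 0.1463
  0.3119·V_3 - 0.03333·V_1 = 1.2
Determinant D = (0.04557)(0.3119) - (-0.03333)(-0.03333) = 0.0131
V_1 = [(0.1463)(0.3119) - (-0.03333)(1.2)]/D = 6.537 V
V_3 = [(0.04557)(1.2) - (0.1463)(-0.03333)]/D = 4.546 V
V_th = V_1 - V_3 = 6.537 - 4.546 = 1.991 V
Step 2 — R_th: zero the source — replace V1 by a short circuit (node 2 merges into node 0) — and find the resistance seen between A (node 1) and B (node 3).
Reduce the network between node 1 (A) and node 3 (B) by series/parallel combination:
  Rp1 = R1 ‖ R2 (parallel, both between nodes 0 and 1) = 1/(1/82 + 1/27000) = 81.75 Ω
  Rp2 = R3 ‖ R4 (parallel, both between nodes 0 and 3) = 1/(1/10 + 1/5.6) = 3.59 Ω
  Rs1 = Rp1 + Rp2 (series, joined only at node 0) = 81.75 + 3.59 = 85.34 Ω
  Rp3 = R5 ‖ Rs1 (parallel, both between nodes 1 and 3) = 1/(1/30 + 1/85.34) = 22.2 Ω
R_th = 22.2 Ω

Final answer: V_th = 1.991 V, R_th = 22.2 Ω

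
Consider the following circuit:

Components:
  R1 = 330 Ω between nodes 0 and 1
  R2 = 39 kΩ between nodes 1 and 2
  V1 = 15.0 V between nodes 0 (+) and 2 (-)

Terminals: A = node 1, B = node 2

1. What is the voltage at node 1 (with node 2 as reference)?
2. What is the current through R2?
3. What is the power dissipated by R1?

Nodal analysis, taking node 2 as the 0 V reference.
Source V1 fixes V_0 = 15 V.
KCL at each unknown node (sum of currents leaving = 0; resistances in Ω):
  Node 1: (V_1 - 15)/330 + (V_1 - 0)/39000 = 0
Collecting terms: 0.003056 × V_1 = 0.04545  =>  V_1 = 14.87 V
Part 1:
  Read off the nodal solution: V_1 = 14.87 V
Part 2:
  I_R2 = (V_1 - V_2)/R2 = (14.87 - 0)/39000 = 0.0003814 A
  Magnitude: I_R2 = 0.0003814 A
Part 3:
  I_R1 = (V_0 - V_1)/R1 = (15 - 14.87)/330 = 0.0003814 A
  P_R1 = I_R1² × R1 = (0.0003814)² × 330 = 0.000048 W

Final answers:
1. V_1 = 14.87 V
2. I_R2 = 0.0003814 A
3. P_R1 = 4.8e-05 W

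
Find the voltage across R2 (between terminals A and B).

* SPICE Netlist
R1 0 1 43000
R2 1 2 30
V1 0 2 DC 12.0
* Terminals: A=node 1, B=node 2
R1 and R2 are in series across V1 (node 0 → node 1 → node 2), and the output A–B is taken across R2, so this is a voltage divider.
Series current: I = V1/(R1 + R2) = 12/(43000 + 30) = 12/43030 = 0.0002789 A
V_R2 = I × R2 = V1 × R2/(R1 + R2) = 12 × 30/43030 = 0.008366 V

Final answer: 0.008366 V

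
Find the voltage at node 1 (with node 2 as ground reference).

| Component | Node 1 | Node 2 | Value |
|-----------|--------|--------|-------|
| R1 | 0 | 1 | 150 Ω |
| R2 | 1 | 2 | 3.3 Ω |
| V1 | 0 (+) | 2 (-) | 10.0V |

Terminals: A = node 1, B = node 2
Nodal analysis, taking node 2 as the 0 V reference.
Source V1 fixes V_0 = 10 V.
KCL at each unknown node (sum of currents leaving = 0; resistances in Ω):
  Node 1: (V_1 - 10)/150 + (V_1 - 0)/3.3 = 0
Collecting terms: 0.3097 × V_1 = 0.06667  =>  V_1 = 0.2153 V
The requested potential is V_1 = 0.2153 V.

Final answer: V_1 = 0.2153 V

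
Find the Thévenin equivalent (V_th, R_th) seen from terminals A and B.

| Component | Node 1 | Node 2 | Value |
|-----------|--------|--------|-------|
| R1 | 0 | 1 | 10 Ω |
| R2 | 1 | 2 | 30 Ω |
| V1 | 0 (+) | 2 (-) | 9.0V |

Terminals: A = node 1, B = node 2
Step 1 — V_th is the open-circuit voltage V_A - V_B (nothing connected across the terminals).
Nodal analysis, taking node 2 as the 0 V reference.
Source V1 fixes V_0 = 9 V.
KCL at each unknown node (sum of currents leaving = 0; resistances in Ω):
  Node 1: (V_1 - 9)/10 + (V_1 - 0)/30 = 0
Collecting terms: 0.1333 × V_1 = 0.9  =>  V_1 = 6.75 V
V_th = V_1 - V_2 = 6.75 - 0 = 6.75 V
Step 2 — R_th: zero the source — replace V1 by a short circuit (node 2 merges into node 0) — and find the resistance seen between A (node 1) and B (node 0).
Reduce the network between node 1 (A) and node 0 (B) by series/parallel combination:
  Rp1 = R1 ‖ R2 (parallel, both between nodes 0 and 1) = 1/(1/10 + 1/30) = 7.5 Ω
R_th = 7.5 Ω

Final answer: V_th = 6.75 V, R_th = 7.5 Ω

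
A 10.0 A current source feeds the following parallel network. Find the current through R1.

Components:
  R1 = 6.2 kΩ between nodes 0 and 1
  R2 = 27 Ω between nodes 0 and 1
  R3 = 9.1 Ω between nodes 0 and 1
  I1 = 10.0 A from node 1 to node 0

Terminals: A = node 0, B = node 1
All resistors sit directly between nodes 0 and 1, so they are in parallel and share one voltage V; the full source current 10 A splits among them.
1/R_par = 1/6200 + 1/27 + 1/9.1 = 0.1471 S  =>  R_par = 6.799 Ω
V = I × R_par = 10 × 6.799 = 67.99 V
I_R1 = V/R1 = 67.99/6200 = 0.01097 A

Final answer: 0.01097 A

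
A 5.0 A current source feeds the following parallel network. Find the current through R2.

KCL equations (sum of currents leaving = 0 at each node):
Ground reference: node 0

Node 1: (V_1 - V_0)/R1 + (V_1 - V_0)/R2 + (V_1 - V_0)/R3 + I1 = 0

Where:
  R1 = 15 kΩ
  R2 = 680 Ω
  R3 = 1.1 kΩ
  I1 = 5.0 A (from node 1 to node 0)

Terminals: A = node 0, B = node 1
All resistors sit directly between nodes 0 and 1, so they are in parallel and share one voltage V; the full source current 5 A splits among them.
1/R_par = 1/15000 + 1/680 + 1/1100 = 0.002446 S  =>  R_par = 408.8 Ω
V = I × R_par = 5 × 408.8 = 2044 V
I_R2 = V/R2 = 2044/680 = 3.006 A

Final answer: 3.006 A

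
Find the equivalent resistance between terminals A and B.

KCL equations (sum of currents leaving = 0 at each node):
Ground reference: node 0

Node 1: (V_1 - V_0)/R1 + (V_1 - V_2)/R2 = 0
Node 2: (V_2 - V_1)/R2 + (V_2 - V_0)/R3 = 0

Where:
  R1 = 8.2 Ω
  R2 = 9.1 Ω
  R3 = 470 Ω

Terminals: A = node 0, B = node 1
Reduce the network between node 0 (A) and node 1 (B) by series/parallel combination:
  Rs1 = R3 + R2 (series, joined only at node 2) = 470 + 9.1 = 479.1 Ω
  Rp1 = R1 ‖ Rs1 (parallel, both between nodes 0 and 1) = 1/(1/8.2 + 1/479.1) = 8.062 Ω
R_eq = 8.062 Ω

Final answer: 8.062 Ω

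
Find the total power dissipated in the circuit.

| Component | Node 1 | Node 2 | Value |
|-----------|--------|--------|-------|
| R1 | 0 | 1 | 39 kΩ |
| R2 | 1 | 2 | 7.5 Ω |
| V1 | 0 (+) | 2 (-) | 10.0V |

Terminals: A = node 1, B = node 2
Nodal analysis, taking node 2 as the 0 V reference.
Source V1 fixes V_0 = 10 V.
KCL at each unknown node (sum of currents leaving = 0; resistances in Ω):
  Node 1: (V_1 - 10)/39000 + (V_1 - 0)/7.5 = 0
Collecting terms: 0.1334 × V_1 = 0.0002564  =>  V_1 = 0.001923 V
Power in each resistor, P = (ΔV)²/R:
  P_R1 = (10 - 0.001923)²/39000 = 0.002563 W
  P_R2 = (0.001923 - 0)²/7.5 = 0.0000004929 W
P_total = P_R1 + P_R2 = 0.002564 W

Final answer: 0.002564 W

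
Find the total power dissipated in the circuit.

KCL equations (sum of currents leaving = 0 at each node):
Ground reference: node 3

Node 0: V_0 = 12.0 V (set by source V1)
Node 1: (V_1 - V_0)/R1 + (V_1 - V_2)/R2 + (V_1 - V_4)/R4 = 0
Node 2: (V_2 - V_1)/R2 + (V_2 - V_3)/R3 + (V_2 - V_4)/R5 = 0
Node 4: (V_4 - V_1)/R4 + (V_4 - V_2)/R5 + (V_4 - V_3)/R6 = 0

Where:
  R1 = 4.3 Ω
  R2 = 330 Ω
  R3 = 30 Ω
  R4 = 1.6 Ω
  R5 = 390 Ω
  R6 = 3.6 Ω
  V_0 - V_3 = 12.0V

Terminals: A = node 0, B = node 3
Nodal analysis, taking node 3 as the 0 V reference.
Source V1 fixes V_0 = 12 V.
KCL at each unknown node (sum of currents leaving = 0; resistances in Ω):
  Node 1: (V_1 - 12)/4.3 + (V_1 - V_2)/330 + (V_1 - V_4)/1.6 = 0
  Node 2: (V_2 - V_1)/330 + (V_2 - 0)/30 + (V_2 - V_4)/390 = 0
  Node 4: (V_4 - V_1)/1.6 + (V_4 - V_2)/390 + (V_4 - 0)/3.6 = 0
Collecting terms (coefficients in siemens):
  0.8606·V_1 - 0.00303·V_2 - 0.625·V_4 = 2.791
  0.03893·V_2 - 0.00303·V_1 - 0.002564·V_4 = 0
  0.9053·V_4 - 0.625·V_1 - 0.002564·V_2 = 0
Solving these 3 simultaneous equations (Gaussian elimination) gives:
  V_1 = 6.512 V, V_2 = 0.8032 V, V_4 = 4.498 V
Power in each resistor, P = (ΔV)²/R:
  P_R1 = (12 - 6.512)²/4.3 = 7.004 W
  P_R2 = (6.512 - 0.8032)²/330 = 0.09877 W
  P_R3 = (0.8032 - 0)²/30 = 0.02151 W
  P_R4 = (6.512 - 4.498)²/1.6 = 2.536 W
  P_R5 = (0.8032 - 4.498)²/390 = 0.035 W
  P_R6 = (0 - 4.498)²/3.6 = 5.62 W
P_total = P_R1 + P_R2 + P_R3 + P_R4 + P_R5 + P_R6 = 15.31 W

Final answer: 15.31 W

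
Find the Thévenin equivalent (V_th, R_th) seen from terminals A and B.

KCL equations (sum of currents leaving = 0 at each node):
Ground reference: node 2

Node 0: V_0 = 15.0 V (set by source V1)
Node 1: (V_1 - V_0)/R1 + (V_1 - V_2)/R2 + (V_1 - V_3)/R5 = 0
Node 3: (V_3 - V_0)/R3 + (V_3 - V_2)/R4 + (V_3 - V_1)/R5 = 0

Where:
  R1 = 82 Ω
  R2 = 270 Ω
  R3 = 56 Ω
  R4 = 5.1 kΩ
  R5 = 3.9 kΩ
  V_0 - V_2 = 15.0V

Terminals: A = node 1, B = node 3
Step 1 — V_th is the open-circuit voltage V_A - V_B (nothing connected across the terminals).
Nodal analysis, taking node 2 as the 0 V reference.
Source V1 fixes V_0 = 15 V.
KCL at each unknown node (sum of currents leaving = 0; resistances in Ω):
  Node 1: (V_1 - 15)/82 + (V_1 - 0)/270 + (V_1 - V_3)/3900 = 0
  Node 3: (V_3 - 15)/56 + (V_3 - 0)/5100 + (V_3 - V_1)/3900 = 0
Collecting terms (coefficients in siemens):
  0.01616·V_1 - 0.0002564·V_3 = 0.1829
  0.01831·V_3 - 0.0002564·V_1 = 0.2679
Determinant D = (0.01616)(0.01831) - (-0.0002564)(-0.0002564) = 0.0002957
V_1 = [(0.1829)(0.01831) - (-0.0002564)(0.2679)]/D = 11.56 V
V_3 = [(0.01616)(0.2679) - (0.1829)(-0.0002564)]/D = 14.79 V
V_th = V_1 - V_3 = 11.56 - 14.79 = -3.233 V
Step 2 — R_th: zero the source — replace V1 by a short circuit (node 2 merges into node 0) — and find the resistance seen between A (node 1) and B (node 3).
Reduce the network between node 1 (A) and node 3 (B) by series/parallel combination:
  Rp1 = R1 ‖ R2 (parallel, both between nodes 0 and 1) = 1/(1/82 + 1/270) = 62.9 Ω
  Rp2 = R3 ‖ R4 (parallel, both between nodes 0 and 3) = 1/(1/56 + 1/5100) = 55.39 Ω
  Rs1 = Rp1 + Rp2 (series, joined only at node 0) = 62.9 + 55.39 = 118.3 Ω
  Rp3 = R5 ‖ Rs1 (parallel, both between nodes 1 and 3) = 1/(1/3900 + 1/118.3) = 114.8 Ω
R_th = 114.8 Ω

Final answer: V_th = -3.233 V, R_th = 114.8 Ω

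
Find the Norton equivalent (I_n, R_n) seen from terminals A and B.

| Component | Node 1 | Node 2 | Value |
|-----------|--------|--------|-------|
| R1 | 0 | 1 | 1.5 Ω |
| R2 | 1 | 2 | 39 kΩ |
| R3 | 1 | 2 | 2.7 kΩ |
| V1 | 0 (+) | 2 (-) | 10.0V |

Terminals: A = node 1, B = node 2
Find the Thévenin equivalent first; then I_n = V_th/R_th and R_n = R_th.
Step 1 — V_th is the open-circuit voltage V_A - V_B (nothing connected across the terminals).
Nodal analysis, taking node 2 as the 0 V reference.
Source V1 fixes V_0 = 10 V.
KCL at each unknown node (sum of currents leaving = 0; resistances in Ω):
  Node 1: (V_1 - 10)/1.5 + (V_1 - 0)/39000 + (V_1 - 0)/2700 = 0
Collecting terms: 0.6671 × V_1 = 6.667  =>  V_1 = 9.994 V
V_th = V_1 - V_2 = 9.994 - 0 = 9.994 V
Step 2 — R_th: zero the source — replace V1 by a short circuit (node 2 merges into node 0) — and find the resistance seen between A (node 1) and B (node 0).
Reduce the network between node 1 (A) and node 0 (B) by series/parallel combination:
  Rp1 = R1 ‖ R2 ‖ R3 (parallel, all between nodes 0 and 1) = 1/(1/1.5 + 1/39000 + 1/2700) = 1.499 Ω
R_th = 1.499 Ω
I_n = V_th/R_th = 9.994/1.499 = 6.667 A, and R_n = R_th = 1.499 Ω

Final answer: I_n = 6.667 A, R_n = 1.499 Ω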